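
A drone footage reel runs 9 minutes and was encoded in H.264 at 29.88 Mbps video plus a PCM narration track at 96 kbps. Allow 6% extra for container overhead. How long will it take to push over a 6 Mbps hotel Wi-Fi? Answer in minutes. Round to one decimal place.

9 min = 540 s
Audio: 96 kbps = 0.096 Mbps.
Total bitrate: 29.976 Mbps.
File: 29.976 Mbps × 540 s = 16187.0 Mb.
With 6% container overhead: ×1.06. → 17158.3 Mb.
At 6 Mbps: 17158.3 / 6 = 2859.7 s ≈ 47.7 minutes.

47.7 minutes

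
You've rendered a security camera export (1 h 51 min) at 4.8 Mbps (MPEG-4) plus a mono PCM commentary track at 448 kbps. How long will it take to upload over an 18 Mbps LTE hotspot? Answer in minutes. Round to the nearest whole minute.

1 h 51 min = 111 min = 6660 s
Audio: 448 kbps = 0.448 Mbps.
Total bitrate: 5.248 Mbps.
File: 5.248 Mbps × 6660 s = 34951.7 Mb.
At 18 Mbps: 34951.7 / 18 = 1941.8 s ≈ 32.4 minutes.

32 minutes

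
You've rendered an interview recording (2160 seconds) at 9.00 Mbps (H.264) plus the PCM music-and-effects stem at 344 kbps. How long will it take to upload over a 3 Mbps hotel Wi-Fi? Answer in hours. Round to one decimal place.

1.9 hours

Audio: 344 kbps = 0.344 Mbps.
Total bitrate: 9.344 Mbps.
File: 9.344 Mbps × 2160 s = 20183.0 Mb.
At 3 Mbps: 20183.0 / 3 = 6727.7 s ≈ 1.87 hours.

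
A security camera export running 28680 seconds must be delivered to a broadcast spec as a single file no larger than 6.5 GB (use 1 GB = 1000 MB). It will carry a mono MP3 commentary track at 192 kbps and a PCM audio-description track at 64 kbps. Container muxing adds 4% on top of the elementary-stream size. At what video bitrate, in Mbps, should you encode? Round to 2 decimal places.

Budget: 6.5 GB = 52000.0 Mb.
Stream payload after overhead: 52000.0 / 1.04 = 50000.0 Mb.
Total bitrate budget: 50000.0 Mb / 28680 s = 1.743 Mbps.
Audio total: 192 + 64 = 256 kbps = 0.256 Mbps.
Video: 1.743 − 0.256 = 1.487 Mbps.

1.49 Mbps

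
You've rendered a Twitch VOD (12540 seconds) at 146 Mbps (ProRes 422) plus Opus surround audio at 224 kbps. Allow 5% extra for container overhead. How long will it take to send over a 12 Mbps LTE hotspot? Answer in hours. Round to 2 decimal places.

Audio: 224 kbps = 0.224 Mbps.
Total bitrate: 146.224 Mbps.
File: 146.224 Mbps × 12540 s = 1833649.0 Mb.
With 5% container overhead: ×1.05. → 1925331.4 Mb.
At 12 Mbps: 1925331.4 / 12 = 160444.3 s ≈ 44.6 hours.

44.57 hours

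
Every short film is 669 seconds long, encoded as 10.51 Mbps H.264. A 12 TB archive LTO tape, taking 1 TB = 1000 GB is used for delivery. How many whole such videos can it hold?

13653

Per item: 10.510 Mbps × 669 s = 7,031 Mb = 878.9 MB.
Capacity: 12 TB = 96,000,000 Mb; 13653.45 items → 13653 complete.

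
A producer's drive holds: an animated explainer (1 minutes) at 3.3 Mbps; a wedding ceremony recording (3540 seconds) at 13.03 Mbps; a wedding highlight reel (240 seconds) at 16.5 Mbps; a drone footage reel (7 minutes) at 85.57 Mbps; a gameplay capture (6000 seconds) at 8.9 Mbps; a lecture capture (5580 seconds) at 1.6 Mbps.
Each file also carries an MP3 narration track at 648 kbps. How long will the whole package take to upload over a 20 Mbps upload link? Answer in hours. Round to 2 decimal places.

Audio: 648 kbps = 0.648 Mbps.
animated explainer: 3.948 Mbps × 60 s = 236.9 Mb
wedding ceremony recording: 13.678 Mbps × 3540 s = 48420.1 Mb
wedding highlight reel: 17.148 Mbps × 240 s = 4115.5 Mb
drone footage reel: 86.218 Mbps × 420 s = 36211.6 Mb
gameplay capture: 9.548 Mbps × 6000 s = 57288.0 Mb
lecture capture: 2.248 Mbps × 5580 s = 12543.8 Mb
Total: 158815.9 Mb = 19852.0 MB.
At 20 Mbps: 158815.9 / 20 = 7941 s ≈ 2.21 hours.

2.21 hours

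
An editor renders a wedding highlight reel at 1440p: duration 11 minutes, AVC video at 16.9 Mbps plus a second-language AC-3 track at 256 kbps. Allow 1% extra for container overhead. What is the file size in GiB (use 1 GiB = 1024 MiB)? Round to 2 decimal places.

11 min = 660 s
Audio: 256 kbps = 0.256 Mbps.
Total bitrate: 16.9 + 0.256 = 17.156 Mbps.
Stream data: 17.156 Mbps × 660 s = 11323.0 Mb.
With 1% container overhead: ×1.01.
11,436 Mb = 1,429,523,700 bytes ÷ 1,073,741,824 = 1.331 GiB.

1.33 GiB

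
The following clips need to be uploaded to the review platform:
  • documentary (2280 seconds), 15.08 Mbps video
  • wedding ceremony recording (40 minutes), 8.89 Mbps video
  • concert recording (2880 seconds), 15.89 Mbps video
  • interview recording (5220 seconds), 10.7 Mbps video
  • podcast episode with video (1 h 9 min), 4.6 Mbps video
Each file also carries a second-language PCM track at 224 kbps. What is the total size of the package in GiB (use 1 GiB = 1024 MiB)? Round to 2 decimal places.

20.97 GiB

Audio: 224 kbps = 0.224 Mbps.
documentary: 15.304 Mbps × 2280 s = 34893.1 Mb
wedding ceremony recording: 9.114 Mbps × 2400 s = 21873.6 Mb
concert recording: 16.114 Mbps × 2880 s = 46408.3 Mb
interview recording: 10.924 Mbps × 5220 s = 57023.3 Mb
podcast episode with video: 4.824 Mbps × 4140 s = 19971.4 Mb
Total: 180169.7 Mb = 22521.2 MB.
= 20.97 GiB.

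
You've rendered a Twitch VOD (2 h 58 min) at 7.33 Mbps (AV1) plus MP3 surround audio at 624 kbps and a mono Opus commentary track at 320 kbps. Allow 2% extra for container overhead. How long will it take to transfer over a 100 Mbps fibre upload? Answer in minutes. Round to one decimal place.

15.0 minutes

2 h 58 min = 178 min = 10680 s
Audio total: 624 + 320 = 944 kbps = 0.944 Mbps.
Total bitrate: 8.274 Mbps.
File: 8.274 Mbps × 10680 s = 88366.3 Mb.
With 2% container overhead: ×1.02. → 90133.6 Mb.
At 100 Mbps: 90133.6 / 100 = 901.3 s ≈ 15 minutes.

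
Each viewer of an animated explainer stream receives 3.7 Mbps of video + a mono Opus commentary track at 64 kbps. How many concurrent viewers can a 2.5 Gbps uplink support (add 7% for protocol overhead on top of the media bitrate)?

620

Audio: 64 kbps = 0.064 Mbps.
Per-viewer media rate: 3.764 Mbps.
On the wire with 7% overhead: 4.027 Mbps.
2.5 Gbps = 2,500 Mbps; 2,500 / 4.027 = 620.74 → 620 viewers.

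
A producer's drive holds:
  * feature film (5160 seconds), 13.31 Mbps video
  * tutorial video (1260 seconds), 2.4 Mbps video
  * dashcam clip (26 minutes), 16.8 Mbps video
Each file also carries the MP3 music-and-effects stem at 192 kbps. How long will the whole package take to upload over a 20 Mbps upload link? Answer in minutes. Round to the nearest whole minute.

83 minutes

Audio: 192 kbps = 0.192 Mbps.
feature film: 13.502 Mbps × 5160 s = 69670.3 Mb
tutorial video: 2.592 Mbps × 1260 s = 3265.9 Mb
dashcam clip: 16.992 Mbps × 1560 s = 26507.5 Mb
Total: 99443.8 Mb = 12430.5 MB.
At 20 Mbps: 99443.8 / 20 = 4972 s ≈ 82.9 minutes.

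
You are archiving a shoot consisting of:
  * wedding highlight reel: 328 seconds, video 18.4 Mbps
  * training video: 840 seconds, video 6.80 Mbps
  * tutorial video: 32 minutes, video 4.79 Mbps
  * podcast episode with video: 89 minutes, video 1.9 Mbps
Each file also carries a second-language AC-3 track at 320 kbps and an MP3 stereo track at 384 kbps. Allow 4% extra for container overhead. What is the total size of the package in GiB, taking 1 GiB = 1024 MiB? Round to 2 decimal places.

4.48 GiB

Audio total: 320 + 384 = 704 kbps = 0.704 Mbps.
wedding highlight reel: 19.104 Mbps × 328 s × 1.04 = 6516.8 Mb
training video: 7.504 Mbps × 840 s × 1.04 = 6555.5 Mb
tutorial video: 5.494 Mbps × 1920 s × 1.04 = 10970.4 Mb
podcast episode with video: 2.604 Mbps × 5340 s × 1.04 = 14461.6 Mb
Total: 38504.2 Mb = 4813.0 MB.
= 4.482 GiB.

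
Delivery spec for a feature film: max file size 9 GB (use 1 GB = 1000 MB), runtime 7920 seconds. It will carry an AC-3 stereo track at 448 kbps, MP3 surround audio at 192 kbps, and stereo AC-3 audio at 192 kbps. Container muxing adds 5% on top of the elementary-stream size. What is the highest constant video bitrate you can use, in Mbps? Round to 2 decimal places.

7.83 Mbps

Budget: 9 GB = 72000.0 Mb.
Stream payload after overhead: 72000.0 / 1.05 = 68571.4 Mb.
Total bitrate budget: 68571.4 Mb / 7920 s = 8.658 Mbps.
Audio total: 448 + 192 + 192 = 832 kbps = 0.832 Mbps.
Video: 8.658 − 0.832 = 7.826 Mbps.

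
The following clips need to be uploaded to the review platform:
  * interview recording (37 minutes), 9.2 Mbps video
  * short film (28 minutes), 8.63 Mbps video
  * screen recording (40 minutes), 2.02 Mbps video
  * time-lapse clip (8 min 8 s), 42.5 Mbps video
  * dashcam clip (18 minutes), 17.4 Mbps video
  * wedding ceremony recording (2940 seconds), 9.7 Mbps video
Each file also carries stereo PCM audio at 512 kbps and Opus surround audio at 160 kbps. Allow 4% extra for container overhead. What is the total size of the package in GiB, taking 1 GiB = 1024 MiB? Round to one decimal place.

13.9 GiB

Audio total: 512 + 160 = 672 kbps = 0.672 Mbps.
interview recording: 9.872 Mbps × 2220 s × 1.04 = 22792.5 Mb
short film: 9.302 Mbps × 1680 s × 1.04 = 16252.5 Mb
screen recording: 2.692 Mbps × 2400 s × 1.04 = 6719.2 Mb
time-lapse clip: 43.172 Mbps × 488 s × 1.04 = 21910.7 Mb
dashcam clip: 18.072 Mbps × 1080 s × 1.04 = 20298.5 Mb
wedding ceremony recording: 10.372 Mbps × 2940 s × 1.04 = 31713.4 Mb
Total: 119686.7 Mb = 14960.8 MB.
= 13.93 GiB.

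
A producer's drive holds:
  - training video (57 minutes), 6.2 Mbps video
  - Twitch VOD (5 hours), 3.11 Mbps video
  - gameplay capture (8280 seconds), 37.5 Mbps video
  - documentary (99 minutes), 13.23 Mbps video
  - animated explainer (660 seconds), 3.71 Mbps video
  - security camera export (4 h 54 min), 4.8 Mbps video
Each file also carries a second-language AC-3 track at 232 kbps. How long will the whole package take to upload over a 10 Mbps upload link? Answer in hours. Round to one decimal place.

15.7 hours

Audio: 232 kbps = 0.232 Mbps.
training video: 6.432 Mbps × 3420 s = 21997.4 Mb
Twitch VOD: 3.342 Mbps × 18000 s = 60156.0 Mb
gameplay capture: 37.732 Mbps × 8280 s = 312421.0 Mb
documentary: 13.462 Mbps × 5940 s = 79964.3 Mb
animated explainer: 3.942 Mbps × 660 s = 2601.7 Mb
security camera export: 5.032 Mbps × 17640 s = 88764.5 Mb
Total: 565904.9 Mb = 70738.1 MB.
At 10 Mbps: 565904.9 / 10 = 56590 s ≈ 15.7 hours.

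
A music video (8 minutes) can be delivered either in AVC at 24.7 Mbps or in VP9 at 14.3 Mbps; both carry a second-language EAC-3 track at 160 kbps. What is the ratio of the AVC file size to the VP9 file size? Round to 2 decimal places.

8 min = 480 s
Audio: 160 kbps = 0.160 Mbps.
AVC: 24.860 Mbps × 480 s = 11932.8 Mb = 1.492 GB.
VP9: 14.460 Mbps × 480 s = 6940.8 Mb = 0.868 GB.
Ratio: 1.492 / 0.868 = 1.719.

1.72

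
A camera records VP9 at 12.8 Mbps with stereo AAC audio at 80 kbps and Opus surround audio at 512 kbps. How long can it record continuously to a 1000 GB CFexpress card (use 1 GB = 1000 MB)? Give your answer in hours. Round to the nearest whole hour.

166 hours

Audio total: 80 + 512 = 592 kbps = 0.592 Mbps.
Total bitrate: 12.8 + 0.592 = 13.392 Mbps.
Capacity: 1000 GB = 8,000,000 Mb.
Recording time: 8,000,000 / 13.392 = 597,372 s ≈ 166 hours.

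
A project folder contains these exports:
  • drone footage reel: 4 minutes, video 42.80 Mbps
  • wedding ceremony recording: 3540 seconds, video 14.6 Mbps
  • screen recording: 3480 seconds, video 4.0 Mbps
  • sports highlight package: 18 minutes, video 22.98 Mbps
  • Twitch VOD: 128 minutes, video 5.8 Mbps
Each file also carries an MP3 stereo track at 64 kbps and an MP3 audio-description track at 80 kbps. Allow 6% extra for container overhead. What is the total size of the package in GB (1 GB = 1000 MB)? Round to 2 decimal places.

19.55 GB

Audio total: 64 + 80 = 144 kbps = 0.144 Mbps.
drone footage reel: 42.944 Mbps × 240 s × 1.06 = 10925.0 Mb
wedding ceremony recording: 14.744 Mbps × 3540 s × 1.06 = 55325.4 Mb
screen recording: 4.144 Mbps × 3480 s × 1.06 = 15286.4 Mb
sports highlight package: 23.124 Mbps × 1080 s × 1.06 = 26472.4 Mb
Twitch VOD: 5.944 Mbps × 7680 s × 1.06 = 48388.9 Mb
Total: 156398.0 Mb = 19549.7 MB.
= 19.55 GB.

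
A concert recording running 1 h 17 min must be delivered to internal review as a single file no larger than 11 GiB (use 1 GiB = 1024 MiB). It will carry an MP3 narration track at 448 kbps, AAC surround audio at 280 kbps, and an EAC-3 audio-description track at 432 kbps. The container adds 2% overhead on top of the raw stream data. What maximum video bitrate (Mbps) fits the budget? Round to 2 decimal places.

Budget: 11 GiB = 94489.3 Mb.
Stream payload after overhead: 94489.3 / 1.02 = 92636.5 Mb.
1 h 17 min = 77 min = 4620 s
Total bitrate budget: 92636.5 Mb / 4620 s = 20.051 Mbps.
Audio total: 448 + 280 + 432 = 1160 kbps = 1.160 Mbps.
Video: 20.051 − 1.160 = 18.891 Mbps.

18.89 Mbps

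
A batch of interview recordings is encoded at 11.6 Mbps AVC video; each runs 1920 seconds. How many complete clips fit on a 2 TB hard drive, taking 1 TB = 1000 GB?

Per item: 11.600 Mbps × 1920 s = 22,272 Mb = 2,784 MB.
Capacity: 2 TB = 16,000,000 Mb; 718.39 items → 718 complete.

718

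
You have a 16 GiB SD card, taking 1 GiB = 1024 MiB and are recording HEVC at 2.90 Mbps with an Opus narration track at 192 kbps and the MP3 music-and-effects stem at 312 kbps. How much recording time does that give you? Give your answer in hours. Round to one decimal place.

Audio total: 192 + 312 = 504 kbps = 0.504 Mbps.
Total bitrate: 2.90 + 0.504 = 3.404 Mbps.
Capacity: 16 GiB = 137,439 Mb.
Recording time: 137,439 / 3.404 = 40,376 s ≈ 11.2 hours.

11.2 hours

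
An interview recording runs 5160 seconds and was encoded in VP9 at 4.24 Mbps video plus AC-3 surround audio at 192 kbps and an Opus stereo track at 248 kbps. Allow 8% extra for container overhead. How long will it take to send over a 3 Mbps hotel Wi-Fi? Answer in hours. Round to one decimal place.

2.4 hours

Audio total: 192 + 248 = 440 kbps = 0.440 Mbps.
Total bitrate: 4.680 Mbps.
File: 4.680 Mbps × 5160 s = 24148.8 Mb.
With 8% container overhead: ×1.08. → 26080.7 Mb.
At 3 Mbps: 26080.7 / 3 = 8693.6 s ≈ 2.41 hours.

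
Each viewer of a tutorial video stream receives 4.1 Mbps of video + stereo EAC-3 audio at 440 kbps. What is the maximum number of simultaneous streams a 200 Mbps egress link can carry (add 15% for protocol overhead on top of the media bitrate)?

38

Audio: 440 kbps = 0.440 Mbps.
Per-viewer media rate: 4.540 Mbps.
On the wire with 15% overhead: 5.221 Mbps.
200 Mbps = 200.0 Mbps; 200.0 / 5.221 = 38.31 → 38 viewers.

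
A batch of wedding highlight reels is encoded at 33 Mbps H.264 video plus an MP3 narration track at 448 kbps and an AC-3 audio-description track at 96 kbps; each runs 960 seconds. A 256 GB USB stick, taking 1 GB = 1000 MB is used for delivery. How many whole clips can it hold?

Audio total: 448 + 96 = 544 kbps = 0.544 Mbps.
Total bitrate: 33.544 Mbps.
Per item: 33.544 Mbps × 960 s = 32,202 Mb = 4,025 MB.
Capacity: 256 GB = 2,048,000 Mb; 63.60 items → 63 complete.

63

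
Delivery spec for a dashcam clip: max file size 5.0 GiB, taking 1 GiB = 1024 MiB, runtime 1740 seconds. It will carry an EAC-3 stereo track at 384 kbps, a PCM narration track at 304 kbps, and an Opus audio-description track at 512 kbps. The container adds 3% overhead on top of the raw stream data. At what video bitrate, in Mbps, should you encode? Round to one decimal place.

22.8 Mbps

Budget: 5.0 GiB = 42949.7 Mb.
Stream payload after overhead: 42949.7 / 1.03 = 41698.7 Mb.
Total bitrate budget: 41698.7 Mb / 1740 s = 23.965 Mbps.
Audio total: 384 + 304 + 512 = 1200 kbps = 1.200 Mbps.
Video: 23.965 − 1.200 = 22.765 Mbps.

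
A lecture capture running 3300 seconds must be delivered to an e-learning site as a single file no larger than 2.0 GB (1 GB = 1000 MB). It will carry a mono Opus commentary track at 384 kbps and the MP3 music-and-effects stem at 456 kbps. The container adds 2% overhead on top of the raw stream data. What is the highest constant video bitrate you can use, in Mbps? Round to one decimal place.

Budget: 2.0 GB = 16000.0 Mb.
Stream payload after overhead: 16000.0 / 1.02 = 15686.3 Mb.
Total bitrate budget: 15686.3 Mb / 3300 s = 4.753 Mbps.
Audio total: 384 + 456 = 840 kbps = 0.840 Mbps.
Video: 4.753 − 0.840 = 3.913 Mbps.

3.9 Mbps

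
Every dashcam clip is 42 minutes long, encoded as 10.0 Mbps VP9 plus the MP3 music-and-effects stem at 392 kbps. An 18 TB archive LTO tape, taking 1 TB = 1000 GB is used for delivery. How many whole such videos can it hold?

5498

42 min = 2520 s
Audio: 392 kbps = 0.392 Mbps.
Total bitrate: 10.392 Mbps.
Per item: 10.392 Mbps × 2520 s = 26,188 Mb = 3,273 MB.
Capacity: 18 TB = 144,000,000 Mb; 5498.74 items → 5498 complete.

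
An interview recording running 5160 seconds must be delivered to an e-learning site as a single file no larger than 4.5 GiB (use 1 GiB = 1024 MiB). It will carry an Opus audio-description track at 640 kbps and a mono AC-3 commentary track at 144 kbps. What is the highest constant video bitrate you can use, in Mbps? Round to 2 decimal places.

Budget: 4.5 GiB = 38654.7 Mb.
Total bitrate budget: 38654.7 Mb / 5160 s = 7.491 Mbps.
Audio total: 640 + 144 = 784 kbps = 0.784 Mbps.
Video: 7.491 − 0.784 = 6.707 Mbps.

6.71 Mbps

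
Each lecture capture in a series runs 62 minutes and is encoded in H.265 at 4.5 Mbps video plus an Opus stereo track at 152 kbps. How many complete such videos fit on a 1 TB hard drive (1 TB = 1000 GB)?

462

62 min = 3720 s
Audio: 152 kbps = 0.152 Mbps.
Total bitrate: 4.652 Mbps.
Per item: 4.652 Mbps × 3720 s = 17,305 Mb = 2,163 MB.
Capacity: 1 TB = 8,000,000 Mb; 462.28 items → 462 complete.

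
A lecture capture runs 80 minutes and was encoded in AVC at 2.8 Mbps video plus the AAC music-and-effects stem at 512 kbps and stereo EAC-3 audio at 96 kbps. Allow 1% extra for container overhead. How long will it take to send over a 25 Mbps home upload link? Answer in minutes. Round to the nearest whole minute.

80 min = 4800 s
Audio total: 512 + 96 = 608 kbps = 0.608 Mbps.
Total bitrate: 3.408 Mbps.
File: 3.408 Mbps × 4800 s = 16358.4 Mb.
With 1% container overhead: ×1.01. → 16522.0 Mb.
At 25 Mbps: 16522.0 / 25 = 660.9 s ≈ 11 minutes.

11 minutes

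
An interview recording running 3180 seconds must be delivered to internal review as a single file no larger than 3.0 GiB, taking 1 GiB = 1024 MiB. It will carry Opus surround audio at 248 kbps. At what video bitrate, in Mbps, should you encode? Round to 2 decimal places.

Budget: 3.0 GiB = 25769.8 Mb.
Total bitrate budget: 25769.8 Mb / 3180 s = 8.104 Mbps.
Audio: 248 kbps = 0.248 Mbps.
Video: 8.104 − 0.248 = 7.856 Mbps.

7.86 Mbps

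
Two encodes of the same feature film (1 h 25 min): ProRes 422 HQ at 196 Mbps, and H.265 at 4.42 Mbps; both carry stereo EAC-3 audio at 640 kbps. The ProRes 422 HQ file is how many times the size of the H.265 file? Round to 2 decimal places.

38.86

1 h 25 min = 85 min = 5100 s
Audio: 640 kbps = 0.640 Mbps.
ProRes 422 HQ: 196.640 Mbps × 5100 s = 1002864.0 Mb = 125.358 GB.
H.265: 5.060 Mbps × 5100 s = 25806.0 Mb = 3.226 GB.
Ratio: 125.358 / 3.226 = 38.862.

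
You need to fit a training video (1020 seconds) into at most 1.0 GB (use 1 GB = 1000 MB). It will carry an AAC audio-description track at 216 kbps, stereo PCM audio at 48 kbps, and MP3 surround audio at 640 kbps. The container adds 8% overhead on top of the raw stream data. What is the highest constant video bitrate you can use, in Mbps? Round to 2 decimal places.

6.36 Mbps

Budget: 1.0 GB = 8000.0 Mb.
Stream payload after overhead: 8000.0 / 1.08 = 7407.4 Mb.
Total bitrate budget: 7407.4 Mb / 1020 s = 7.262 Mbps.
Audio total: 216 + 48 + 640 = 904 kbps = 0.904 Mbps.
Video: 7.262 − 0.904 = 6.358 Mbps.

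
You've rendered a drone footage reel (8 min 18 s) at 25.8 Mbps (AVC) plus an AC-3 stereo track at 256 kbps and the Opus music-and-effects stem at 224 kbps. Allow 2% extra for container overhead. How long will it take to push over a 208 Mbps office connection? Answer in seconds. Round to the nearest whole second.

8 min 18 s = 498 s
Audio total: 256 + 224 = 480 kbps = 0.480 Mbps.
Total bitrate: 26.280 Mbps.
File: 26.280 Mbps × 498 s = 13087.4 Mb.
With 2% container overhead: ×1.02. → 13349.2 Mb.
At 208 Mbps: 13349.2 / 208 = 64.2 s ≈ 64.2 seconds.

64 seconds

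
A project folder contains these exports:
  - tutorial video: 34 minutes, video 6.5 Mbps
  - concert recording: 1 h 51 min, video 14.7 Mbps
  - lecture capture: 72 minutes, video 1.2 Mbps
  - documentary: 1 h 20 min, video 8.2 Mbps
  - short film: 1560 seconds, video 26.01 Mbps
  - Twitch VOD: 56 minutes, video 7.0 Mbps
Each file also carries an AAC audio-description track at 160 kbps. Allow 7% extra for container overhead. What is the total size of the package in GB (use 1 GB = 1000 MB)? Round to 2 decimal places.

29.89 GB

Audio: 160 kbps = 0.160 Mbps.
tutorial video: 6.660 Mbps × 2040 s × 1.07 = 14537.4 Mb
concert recording: 14.860 Mbps × 6660 s × 1.07 = 105895.3 Mb
lecture capture: 1.360 Mbps × 4320 s × 1.07 = 6286.5 Mb
documentary: 8.360 Mbps × 4800 s × 1.07 = 42937.0 Mb
short film: 26.170 Mbps × 1560 s × 1.07 = 43683.0 Mb
Twitch VOD: 7.160 Mbps × 3360 s × 1.07 = 25741.6 Mb
Total: 239080.8 Mb = 29885.1 MB.
= 29.89 GB.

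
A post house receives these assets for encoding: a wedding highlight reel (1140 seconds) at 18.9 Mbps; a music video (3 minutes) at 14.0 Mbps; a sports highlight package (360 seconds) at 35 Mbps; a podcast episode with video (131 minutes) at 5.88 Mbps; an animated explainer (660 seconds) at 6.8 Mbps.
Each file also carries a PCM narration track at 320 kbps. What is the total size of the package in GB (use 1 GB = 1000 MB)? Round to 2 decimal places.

Audio: 320 kbps = 0.320 Mbps.
wedding highlight reel: 19.220 Mbps × 1140 s = 21910.8 Mb
music video: 14.320 Mbps × 180 s = 2577.6 Mb
sports highlight package: 35.320 Mbps × 360 s = 12715.2 Mb
podcast episode with video: 6.200 Mbps × 7860 s = 48732.0 Mb
animated explainer: 7.120 Mbps × 660 s = 4699.2 Mb
Total: 90634.8 Mb = 11329.4 MB.
= 11.33 GB.

11.33 GB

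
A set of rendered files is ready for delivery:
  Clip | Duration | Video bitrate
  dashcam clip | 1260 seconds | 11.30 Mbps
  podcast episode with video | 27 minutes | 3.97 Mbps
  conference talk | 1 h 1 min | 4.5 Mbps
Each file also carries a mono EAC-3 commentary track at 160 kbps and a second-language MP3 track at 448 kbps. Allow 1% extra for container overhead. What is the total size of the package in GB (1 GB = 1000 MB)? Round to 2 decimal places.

5.19 GB

Audio total: 160 + 448 = 608 kbps = 0.608 Mbps.
dashcam clip: 11.908 Mbps × 1260 s × 1.01 = 15154.1 Mb
podcast episode with video: 4.578 Mbps × 1620 s × 1.01 = 7490.5 Mb
conference talk: 5.108 Mbps × 3660 s × 1.01 = 18882.2 Mb
Total: 41526.9 Mb = 5190.9 MB.
= 5.191 GB.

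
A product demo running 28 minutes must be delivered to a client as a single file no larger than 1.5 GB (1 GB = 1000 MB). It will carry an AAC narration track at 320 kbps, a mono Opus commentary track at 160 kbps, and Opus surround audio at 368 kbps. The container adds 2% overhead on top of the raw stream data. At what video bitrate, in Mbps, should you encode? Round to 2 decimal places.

6.15 Mbps

Budget: 1.5 GB = 12000.0 Mb.
Stream payload after overhead: 12000.0 / 1.02 = 11764.7 Mb.
28 min = 1680 s
Total bitrate budget: 11764.7 Mb / 1680 s = 7.003 Mbps.
Audio total: 320 + 160 + 368 = 848 kbps = 0.848 Mbps.
Video: 7.003 − 0.848 = 6.155 Mbps.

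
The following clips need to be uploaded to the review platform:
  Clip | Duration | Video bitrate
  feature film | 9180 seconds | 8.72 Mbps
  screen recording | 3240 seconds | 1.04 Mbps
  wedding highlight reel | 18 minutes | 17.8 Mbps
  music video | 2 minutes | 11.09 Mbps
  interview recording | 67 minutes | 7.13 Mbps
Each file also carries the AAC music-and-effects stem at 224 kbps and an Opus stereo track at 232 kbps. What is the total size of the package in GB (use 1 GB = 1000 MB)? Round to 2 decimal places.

Audio total: 224 + 232 = 456 kbps = 0.456 Mbps.
feature film: 9.176 Mbps × 9180 s = 84235.7 Mb
screen recording: 1.496 Mbps × 3240 s = 4847.0 Mb
wedding highlight reel: 18.256 Mbps × 1080 s = 19716.5 Mb
music video: 11.546 Mbps × 120 s = 1385.5 Mb
interview recording: 7.586 Mbps × 4020 s = 30495.7 Mb
Total: 140680.4 Mb = 17585.1 MB.
= 17.59 GB.

17.59 GB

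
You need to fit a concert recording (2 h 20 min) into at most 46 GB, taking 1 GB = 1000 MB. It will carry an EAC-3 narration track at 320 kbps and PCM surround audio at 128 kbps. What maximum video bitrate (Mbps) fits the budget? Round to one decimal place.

Budget: 46 GB = 368000.0 Mb.
2 h 20 min = 140 min = 8400 s
Total bitrate budget: 368000.0 Mb / 8400 s = 43.810 Mbps.
Audio total: 320 + 128 = 448 kbps = 0.448 Mbps.
Video: 43.810 − 0.448 = 43.362 Mbps.

43.4 Mbps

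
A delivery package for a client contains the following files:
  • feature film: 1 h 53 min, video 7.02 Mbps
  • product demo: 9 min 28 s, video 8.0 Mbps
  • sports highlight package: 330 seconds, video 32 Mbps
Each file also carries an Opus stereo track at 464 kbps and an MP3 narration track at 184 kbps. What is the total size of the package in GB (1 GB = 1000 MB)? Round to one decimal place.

Audio total: 464 + 184 = 648 kbps = 0.648 Mbps.
feature film: 7.668 Mbps × 6780 s = 51989.0 Mb
product demo: 8.648 Mbps × 568 s = 4912.1 Mb
sports highlight package: 32.648 Mbps × 330 s = 10773.8 Mb
Total: 67674.9 Mb = 8459.4 MB.
= 8.459 GB.

8.5 GB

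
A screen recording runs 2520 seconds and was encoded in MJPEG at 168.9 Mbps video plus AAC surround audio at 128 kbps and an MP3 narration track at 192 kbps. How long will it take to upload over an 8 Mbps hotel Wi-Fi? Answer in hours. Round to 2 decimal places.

Audio total: 128 + 192 = 320 kbps = 0.320 Mbps.
Total bitrate: 169.220 Mbps.
File: 169.220 Mbps × 2520 s = 426434.4 Mb.
At 8 Mbps: 426434.4 / 8 = 53304.3 s ≈ 14.8 hours.

14.81 hours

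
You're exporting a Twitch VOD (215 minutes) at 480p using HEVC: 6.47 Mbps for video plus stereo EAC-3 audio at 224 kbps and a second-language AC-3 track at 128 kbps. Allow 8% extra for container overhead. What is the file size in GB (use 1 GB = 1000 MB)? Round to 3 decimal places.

215 min = 12900 s
Audio total: 224 + 128 = 352 kbps = 0.352 Mbps.
Total bitrate: 6.47 + 0.352 = 6.822 Mbps.
Stream data: 6.822 Mbps × 12900 s = 88003.8 Mb.
With 8% container overhead: ×1.08.
95,044 Mb ÷ 8 = 11,881 MB → 11.88 GB.

11.881 GB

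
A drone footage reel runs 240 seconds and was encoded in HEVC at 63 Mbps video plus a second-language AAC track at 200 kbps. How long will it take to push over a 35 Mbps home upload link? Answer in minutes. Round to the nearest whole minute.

7 minutes

Audio: 200 kbps = 0.200 Mbps.
Total bitrate: 63.200 Mbps.
File: 63.200 Mbps × 240 s = 15168.0 Mb.
At 35 Mbps: 15168.0 / 35 = 433.4 s ≈ 7.22 minutes.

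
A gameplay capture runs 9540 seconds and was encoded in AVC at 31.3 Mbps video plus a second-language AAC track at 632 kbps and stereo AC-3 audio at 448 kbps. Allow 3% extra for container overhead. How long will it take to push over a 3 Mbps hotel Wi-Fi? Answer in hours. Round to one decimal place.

Audio total: 632 + 448 = 1080 kbps = 1.080 Mbps.
Total bitrate: 32.380 Mbps.
File: 32.380 Mbps × 9540 s = 308905.2 Mb.
With 3% container overhead: ×1.03. → 318172.4 Mb.
At 3 Mbps: 318172.4 / 3 = 106057.5 s ≈ 29.5 hours.

29.5 hours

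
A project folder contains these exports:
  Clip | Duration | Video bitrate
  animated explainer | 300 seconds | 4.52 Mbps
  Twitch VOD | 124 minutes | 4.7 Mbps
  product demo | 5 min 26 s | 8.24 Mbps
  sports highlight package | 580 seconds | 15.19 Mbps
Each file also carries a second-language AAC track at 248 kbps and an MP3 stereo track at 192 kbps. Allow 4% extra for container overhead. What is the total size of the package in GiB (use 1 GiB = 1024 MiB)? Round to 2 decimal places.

6.25 GiB

Audio total: 248 + 192 = 440 kbps = 0.440 Mbps.
animated explainer: 4.960 Mbps × 300 s × 1.04 = 1547.5 Mb
Twitch VOD: 5.140 Mbps × 7440 s × 1.04 = 39771.3 Mb
product demo: 8.680 Mbps × 326 s × 1.04 = 2942.9 Mb
sports highlight package: 15.630 Mbps × 580 s × 1.04 = 9428.0 Mb
Total: 53689.7 Mb = 6711.2 MB.
= 6.250 GiB.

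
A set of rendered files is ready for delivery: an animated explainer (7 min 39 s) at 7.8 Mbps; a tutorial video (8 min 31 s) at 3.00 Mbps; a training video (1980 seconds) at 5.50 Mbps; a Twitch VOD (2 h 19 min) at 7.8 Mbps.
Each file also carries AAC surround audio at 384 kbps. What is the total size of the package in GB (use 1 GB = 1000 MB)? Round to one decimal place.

Audio: 384 kbps = 0.384 Mbps.
animated explainer: 8.184 Mbps × 459 s = 3756.5 Mb
tutorial video: 3.384 Mbps × 511 s = 1729.2 Mb
training video: 5.884 Mbps × 1980 s = 11650.3 Mb
Twitch VOD: 8.184 Mbps × 8340 s = 68254.6 Mb
Total: 85390.6 Mb = 10673.8 MB.
= 10.67 GB.

10.7 GB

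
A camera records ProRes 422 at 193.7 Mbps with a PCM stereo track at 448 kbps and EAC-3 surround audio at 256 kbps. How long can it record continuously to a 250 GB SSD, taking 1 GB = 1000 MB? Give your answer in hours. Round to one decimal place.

2.9 hours

Audio total: 448 + 256 = 704 kbps = 0.704 Mbps.
Total bitrate: 193.7 + 0.704 = 194.404 Mbps.
Capacity: 250 GB = 2,000,000 Mb.
Recording time: 2,000,000 / 194.404 = 10,288 s ≈ 2.86 hours.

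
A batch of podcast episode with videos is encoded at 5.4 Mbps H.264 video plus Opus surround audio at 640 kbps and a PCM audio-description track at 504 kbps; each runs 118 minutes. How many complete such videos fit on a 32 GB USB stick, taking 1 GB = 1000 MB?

118 min = 7080 s
Audio total: 640 + 504 = 1144 kbps = 1.144 Mbps.
Total bitrate: 6.544 Mbps.
Per item: 6.544 Mbps × 7080 s = 46,332 Mb = 5,791 MB.
Capacity: 32 GB = 256,000 Mb; 5.53 items → 5 complete.

5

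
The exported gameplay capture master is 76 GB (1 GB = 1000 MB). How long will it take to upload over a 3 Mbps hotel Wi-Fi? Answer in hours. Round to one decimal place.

56.3 hours

File: 76 GB = 608000.0 Mb.
At 3 Mbps: 608000.0 / 3 = 202666.7 s ≈ 56.3 hours.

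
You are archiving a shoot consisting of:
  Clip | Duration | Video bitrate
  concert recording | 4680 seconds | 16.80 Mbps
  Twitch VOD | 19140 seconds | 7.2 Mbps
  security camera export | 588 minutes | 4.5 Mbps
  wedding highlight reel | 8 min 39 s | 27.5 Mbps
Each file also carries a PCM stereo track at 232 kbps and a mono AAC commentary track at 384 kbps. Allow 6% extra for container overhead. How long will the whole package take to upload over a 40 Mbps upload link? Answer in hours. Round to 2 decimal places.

Audio total: 232 + 384 = 616 kbps = 0.616 Mbps.
concert recording: 17.416 Mbps × 4680 s × 1.06 = 86397.3 Mb
Twitch VOD: 7.816 Mbps × 19140 s × 1.06 = 158574.1 Mb
security camera export: 5.116 Mbps × 35280 s × 1.06 = 191322.0 Mb
wedding highlight reel: 28.116 Mbps × 519 s × 1.06 = 15467.7 Mb
Total: 451761.2 Mb = 56470.1 MB.
At 40 Mbps: 451761.2 / 40 = 11294 s ≈ 3.14 hours.

3.14 hours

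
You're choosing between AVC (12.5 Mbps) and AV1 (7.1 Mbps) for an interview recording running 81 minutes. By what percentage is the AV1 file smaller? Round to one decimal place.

43.2%

81 min = 4860 s
AVC: 12.500 Mbps × 4860 s = 60750.0 Mb = 7.072 GiB.
AV1: 7.100 Mbps × 4860 s = 34506.0 Mb = 4.017 GiB.
Reduction: (1 − 4.017/7.072) × 100 = 43.20%.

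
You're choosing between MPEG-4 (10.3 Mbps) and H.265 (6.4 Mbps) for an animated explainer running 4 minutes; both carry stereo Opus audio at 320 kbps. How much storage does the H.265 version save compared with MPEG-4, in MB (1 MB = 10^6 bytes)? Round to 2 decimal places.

4 min = 240 s
Audio: 320 kbps = 0.320 Mbps.
MPEG-4: 10.620 Mbps × 240 s = 2548.8 Mb = 318.600 MB.
H.265: 6.720 Mbps × 240 s = 1612.8 Mb = 201.600 MB.
Saving: 318.600 − 201.600 = 117.000 MB.

117.00 MB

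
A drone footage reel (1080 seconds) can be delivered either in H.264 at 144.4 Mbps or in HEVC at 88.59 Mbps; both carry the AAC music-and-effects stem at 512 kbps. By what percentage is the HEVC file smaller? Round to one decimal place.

Audio: 512 kbps = 0.512 Mbps.
H.264: 144.912 Mbps × 1080 s = 156505.0 Mb = 19.563 GB.
HEVC: 89.102 Mbps × 1080 s = 96230.2 Mb = 12.029 GB.
Reduction: (1 − 12.029/19.563) × 100 = 38.51%.

38.5%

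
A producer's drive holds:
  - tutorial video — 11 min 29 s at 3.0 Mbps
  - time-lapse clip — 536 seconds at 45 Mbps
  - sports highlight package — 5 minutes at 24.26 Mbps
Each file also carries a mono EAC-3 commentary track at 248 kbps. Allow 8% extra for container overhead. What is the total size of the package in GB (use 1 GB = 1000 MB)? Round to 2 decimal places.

4.57 GB

Audio: 248 kbps = 0.248 Mbps.
tutorial video: 3.248 Mbps × 689 s × 1.08 = 2416.9 Mb
time-lapse clip: 45.248 Mbps × 536 s × 1.08 = 26193.2 Mb
sports highlight package: 24.508 Mbps × 300 s × 1.08 = 7940.6 Mb
Total: 36550.7 Mb = 4568.8 MB.
= 4.569 GB.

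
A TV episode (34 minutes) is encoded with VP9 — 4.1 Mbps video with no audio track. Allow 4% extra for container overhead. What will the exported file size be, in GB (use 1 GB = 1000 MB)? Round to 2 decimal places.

1.09 GB

34 min = 2040 s
Total bitrate: 4.1 Mbps.
Stream data: 4.100 Mbps × 2040 s = 8364.0 Mb.
With 4% container overhead: ×1.04.
8,699 Mb ÷ 8 = 1,087 MB → 1.087 GB.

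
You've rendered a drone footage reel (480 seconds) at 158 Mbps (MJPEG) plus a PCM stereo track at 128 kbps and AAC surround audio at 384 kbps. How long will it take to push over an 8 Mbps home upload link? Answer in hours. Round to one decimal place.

2.6 hours

Audio total: 128 + 384 = 512 kbps = 0.512 Mbps.
Total bitrate: 158.512 Mbps.
File: 158.512 Mbps × 480 s = 76085.8 Mb.
At 8 Mbps: 76085.8 / 8 = 9510.7 s ≈ 2.64 hours.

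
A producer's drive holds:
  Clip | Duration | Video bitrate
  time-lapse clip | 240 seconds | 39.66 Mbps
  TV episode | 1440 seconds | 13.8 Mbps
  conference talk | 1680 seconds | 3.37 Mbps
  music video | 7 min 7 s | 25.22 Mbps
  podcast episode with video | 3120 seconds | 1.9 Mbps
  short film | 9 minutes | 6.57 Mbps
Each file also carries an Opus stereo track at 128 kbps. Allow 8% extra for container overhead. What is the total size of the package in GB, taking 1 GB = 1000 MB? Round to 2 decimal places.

Audio: 128 kbps = 0.128 Mbps.
time-lapse clip: 39.788 Mbps × 240 s × 1.08 = 10313.0 Mb
TV episode: 13.928 Mbps × 1440 s × 1.08 = 21660.8 Mb
conference talk: 3.498 Mbps × 1680 s × 1.08 = 6346.8 Mb
music video: 25.348 Mbps × 427 s × 1.08 = 11689.5 Mb
podcast episode with video: 2.028 Mbps × 3120 s × 1.08 = 6833.5 Mb
short film: 6.698 Mbps × 540 s × 1.08 = 3906.3 Mb
Total: 60750.0 Mb = 7593.7 MB.
= 7.594 GB.

7.59 GB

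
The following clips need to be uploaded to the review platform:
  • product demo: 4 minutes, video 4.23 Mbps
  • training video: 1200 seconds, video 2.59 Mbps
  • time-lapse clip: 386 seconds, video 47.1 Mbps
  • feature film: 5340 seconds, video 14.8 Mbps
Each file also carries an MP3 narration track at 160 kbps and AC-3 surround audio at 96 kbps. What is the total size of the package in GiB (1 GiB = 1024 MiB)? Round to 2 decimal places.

12.01 GiB

Audio total: 160 + 96 = 256 kbps = 0.256 Mbps.
product demo: 4.486 Mbps × 240 s = 1076.6 Mb
training video: 2.846 Mbps × 1200 s = 3415.2 Mb
time-lapse clip: 47.356 Mbps × 386 s = 18279.4 Mb
feature film: 15.056 Mbps × 5340 s = 80399.0 Mb
Total: 103170.3 Mb = 12896.3 MB.
= 12.01 GiB.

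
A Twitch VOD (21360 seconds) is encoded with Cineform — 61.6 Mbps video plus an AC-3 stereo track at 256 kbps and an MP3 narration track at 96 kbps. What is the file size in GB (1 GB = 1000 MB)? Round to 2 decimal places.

Audio total: 256 + 96 = 352 kbps = 0.352 Mbps.
Total bitrate: 61.6 + 0.352 = 61.952 Mbps.
Stream data: 61.952 Mbps × 21360 s = 1323294.7 Mb.
1,323,295 Mb ÷ 8 = 165,412 MB → 165.4 GB.

165.41 GB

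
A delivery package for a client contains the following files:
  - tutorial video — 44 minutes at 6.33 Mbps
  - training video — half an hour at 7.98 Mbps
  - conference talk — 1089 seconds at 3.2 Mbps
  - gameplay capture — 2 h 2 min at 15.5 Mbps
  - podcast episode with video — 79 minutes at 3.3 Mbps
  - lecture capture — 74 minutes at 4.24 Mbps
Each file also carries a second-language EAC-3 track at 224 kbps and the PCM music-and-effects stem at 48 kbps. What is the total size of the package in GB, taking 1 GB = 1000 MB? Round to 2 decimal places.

Audio total: 224 + 48 = 272 kbps = 0.272 Mbps.
tutorial video: 6.602 Mbps × 2640 s = 17429.3 Mb
training video: 8.252 Mbps × 1800 s = 14853.6 Mb
conference talk: 3.472 Mbps × 1089 s = 3781.0 Mb
gameplay capture: 15.772 Mbps × 7320 s = 115451.0 Mb
podcast episode with video: 3.572 Mbps × 4740 s = 16931.3 Mb
lecture capture: 4.512 Mbps × 4440 s = 20033.3 Mb
Total: 188479.5 Mb = 23559.9 MB.
= 23.56 GB.

23.56 GB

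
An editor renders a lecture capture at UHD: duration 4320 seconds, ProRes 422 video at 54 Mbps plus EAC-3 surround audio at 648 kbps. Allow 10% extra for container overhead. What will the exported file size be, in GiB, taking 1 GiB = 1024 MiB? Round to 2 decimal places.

30.23 GiB

Audio: 648 kbps = 0.648 Mbps.
Total bitrate: 54 + 0.648 = 54.648 Mbps.
Stream data: 54.648 Mbps × 4320 s = 236079.4 Mb.
With 10% container overhead: ×1.10.
259,687 Mb = 32,460,912,000 bytes ÷ 1,073,741,824 = 30.23 GiB.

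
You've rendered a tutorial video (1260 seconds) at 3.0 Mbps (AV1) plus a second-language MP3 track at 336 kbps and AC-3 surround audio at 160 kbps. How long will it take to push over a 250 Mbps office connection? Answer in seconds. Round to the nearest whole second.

Audio total: 336 + 160 = 496 kbps = 0.496 Mbps.
Total bitrate: 3.496 Mbps.
File: 3.496 Mbps × 1260 s = 4405.0 Mb.
At 250 Mbps: 4405.0 / 250 = 17.6 s ≈ 17.6 seconds.

18 seconds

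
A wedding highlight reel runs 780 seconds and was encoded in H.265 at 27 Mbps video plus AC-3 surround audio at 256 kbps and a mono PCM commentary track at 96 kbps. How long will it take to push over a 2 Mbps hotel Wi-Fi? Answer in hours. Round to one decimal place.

Audio total: 256 + 96 = 352 kbps = 0.352 Mbps.
Total bitrate: 27.352 Mbps.
File: 27.352 Mbps × 780 s = 21334.6 Mb.
At 2 Mbps: 21334.6 / 2 = 10667.3 s ≈ 2.96 hours.

3.0 hours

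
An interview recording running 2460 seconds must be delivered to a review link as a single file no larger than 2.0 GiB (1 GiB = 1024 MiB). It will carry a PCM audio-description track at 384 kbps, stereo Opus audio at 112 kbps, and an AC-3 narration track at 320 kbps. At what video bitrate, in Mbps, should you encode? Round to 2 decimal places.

6.17 Mbps

Budget: 2.0 GiB = 17179.9 Mb.
Total bitrate budget: 17179.9 Mb / 2460 s = 6.984 Mbps.
Audio total: 384 + 112 + 320 = 816 kbps = 0.816 Mbps.
Video: 6.984 − 0.816 = 6.168 Mbps.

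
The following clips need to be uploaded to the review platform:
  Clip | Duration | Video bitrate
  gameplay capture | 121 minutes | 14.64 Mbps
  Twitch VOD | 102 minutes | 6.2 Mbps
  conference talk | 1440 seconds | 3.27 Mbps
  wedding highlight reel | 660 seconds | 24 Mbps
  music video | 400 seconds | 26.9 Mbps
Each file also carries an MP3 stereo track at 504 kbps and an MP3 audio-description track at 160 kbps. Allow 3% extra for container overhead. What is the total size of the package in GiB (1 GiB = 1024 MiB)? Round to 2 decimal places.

22.31 GiB

Audio total: 504 + 160 = 664 kbps = 0.664 Mbps.
gameplay capture: 15.304 Mbps × 7260 s × 1.03 = 114440.3 Mb
Twitch VOD: 6.864 Mbps × 6120 s × 1.03 = 43267.9 Mb
conference talk: 3.934 Mbps × 1440 s × 1.03 = 5834.9 Mb
wedding highlight reel: 24.664 Mbps × 660 s × 1.03 = 16766.6 Mb
music video: 27.564 Mbps × 400 s × 1.03 = 11356.4 Mb
Total: 191666.0 Mb = 23958.3 MB.
= 22.31 GiB.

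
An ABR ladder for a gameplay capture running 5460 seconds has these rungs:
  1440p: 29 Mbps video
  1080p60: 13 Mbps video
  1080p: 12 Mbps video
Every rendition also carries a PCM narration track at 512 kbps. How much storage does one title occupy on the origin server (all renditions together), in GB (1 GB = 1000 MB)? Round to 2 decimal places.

37.90 GB

Audio: 512 kbps = 0.512 Mbps.
Sum of rendition bitrates: (29+0.512) + (13+0.512) + (12+0.512) = 55.536 Mbps.
× 5460 s = 303,227 Mb = 37,903 MB = 37.90 GB.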